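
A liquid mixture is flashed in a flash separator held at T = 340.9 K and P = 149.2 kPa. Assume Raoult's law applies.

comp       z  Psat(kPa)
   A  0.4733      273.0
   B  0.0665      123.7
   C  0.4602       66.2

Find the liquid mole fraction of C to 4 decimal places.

x_C = 0.5481

Raoult's law: Kᵢ = Pᵢˢᵃᵗ/P = Pᵢˢᵃᵗ/149.2.
  K_A = 273.0/149.2 = 1.829759, K_B = 123.7/149.2 = 0.829088, K_C = 66.2/149.2 = 0.443700
Material balance + equilibrium reduce to Σ zᵢ(Kᵢ−1)/(1+V/F(Kᵢ−1)) = 0.
Check two-phase: ΣzᵢKᵢ = 1.1253 > 1 and Σzᵢ/Kᵢ = 1.3761 > 1, so g(0) = 0.1253 > 0 and g(1) = -0.3761 < 0.
Iterate (Newton) starting at V/F = 0.5:
  V/F = 0.5000: g = -0.08952, g' = -0.4384 → V/F = 0.2958
  V/F = 0.2958: g = -0.00308, g' = -0.4163 → V/F = 0.2884
Converged at V/F = 0.2884.
Compositions from xᵢ = zᵢ/(1+V/F(Kᵢ−1)), yᵢ = Kᵢxᵢ:
  A: x = 0.3819, y = 0.6988
  B: x = 0.0699, y = 0.0580
  C: x = 0.5481, y = 0.2432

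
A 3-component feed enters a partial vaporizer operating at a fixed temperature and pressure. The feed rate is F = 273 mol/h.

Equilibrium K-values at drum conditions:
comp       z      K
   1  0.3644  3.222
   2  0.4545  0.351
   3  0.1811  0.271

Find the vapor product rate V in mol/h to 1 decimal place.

V = 69.9 mol/h

Rachford–Rice: g(V/F) = Σ zᵢ(Kᵢ−1)/(1+V/F(Kᵢ−1)) = 0.
g(0) = ΣzᵢKᵢ − 1 = 0.3827 and g(1) = 1 − Σzᵢ/Kᵢ = -1.0762, so a root lies in (0, 1).
Newton iteration, V/F⁰ = 0.5:
  V/F = 0.5000: g = -0.26085, g' = -1.0616 → V/F = 0.2543
  V/F = 0.2543: g = 0.00204, g' = -1.1542 → V/F = 0.2560
Converged at V/F = 0.2561.
Then V = V/F·F = 0.2561·273 = 69.9 mol/h and L = F − V = 203.1 mol/h.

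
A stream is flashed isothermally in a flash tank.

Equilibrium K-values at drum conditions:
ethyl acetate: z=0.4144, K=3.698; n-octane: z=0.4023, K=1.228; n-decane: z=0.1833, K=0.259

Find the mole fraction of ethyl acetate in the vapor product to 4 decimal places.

y_ethyl acetate = 0.4487

Newton iteration, ψ⁰ = 0.52:
  ψ = 0.5200: g = 0.32631, g' = -0.8055 → ψ = 0.9251
  ψ = 0.9251: g = -0.03632, g' = -1.2787 → ψ = 0.8967
  ψ = 0.8967: g = -0.00165, g' = -1.1663 → ψ = 0.8953
Converged at ψ = 0.8953.
Compositions from xᵢ = zᵢ/(1+ψ(Kᵢ−1)), yᵢ = Kᵢxᵢ:
  ethyl acetate: x = 0.1213, y = 0.4487
  n-octane: x = 0.3341, y = 0.4103
  n-decane: x = 0.5446, y = 0.1410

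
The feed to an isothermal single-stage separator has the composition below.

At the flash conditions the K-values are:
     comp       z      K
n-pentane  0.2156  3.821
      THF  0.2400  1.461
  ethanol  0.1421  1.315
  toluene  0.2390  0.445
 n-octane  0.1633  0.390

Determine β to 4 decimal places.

β = 0.5903

Rachford–Rice: g(β) = Σ zᵢ(Kᵢ−1)/(1+β(Kᵢ−1)) = 0.
Feasibility: ΣzᵢKᵢ = 1.5314, Σzᵢ/Kᵢ = 1.2846 — both > 1, two phases present.
Iterate (Newton) starting at β = 0.47:
  β = 0.4700: g = 0.07232, g' = -0.6165 → β = 0.5873
  β = 0.5873: g = 0.00176, g' = -0.5943 → β = 0.5903
Converged at β = 0.5903.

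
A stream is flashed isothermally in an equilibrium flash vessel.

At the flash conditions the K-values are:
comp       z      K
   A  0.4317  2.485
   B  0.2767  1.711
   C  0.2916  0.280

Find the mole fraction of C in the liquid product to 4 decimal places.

x_C = 0.6094

Rachford–Rice: g(β) = Σ zᵢ(Kᵢ−1)/(1+β(Kᵢ−1)) = 0.
Check two-phase: ΣzᵢKᵢ = 1.6279 > 1 and Σzᵢ/Kᵢ = 1.3769 > 1, so g(0) = 0.6279 > 0 and g(1) = -0.3769 < 0.
Newton–Raphson from β = 0.5:
  β = 0.5000: g = 0.18499, g' = -0.7587 → β = 0.7438
  β = 0.7438: g = -0.01875, g' = -0.9755 → β = 0.7246
  β = 0.7246: g = -0.00032, g' = -0.9426 → β = 0.7243
Converged at β = 0.7243.
Compositions from xᵢ = zᵢ/(1+β(Kᵢ−1)), yᵢ = Kᵢxᵢ:
  A: x = 0.2080, y = 0.5169
  B: x = 0.1826, y = 0.3125
  C: x = 0.6094, y = 0.1706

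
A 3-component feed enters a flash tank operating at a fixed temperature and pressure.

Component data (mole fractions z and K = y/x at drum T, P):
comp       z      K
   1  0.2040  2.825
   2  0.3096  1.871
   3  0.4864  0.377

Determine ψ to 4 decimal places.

ψ = 0.4168

Iterate (Newton) starting at ψ = 0.56:
  ψ = 0.5600: g = -0.10002, g' = -0.7176 → ψ = 0.4206
  ψ = 0.4206: g = -0.00266, g' = -0.6899 → ψ = 0.4168
Converged at ψ = 0.4168.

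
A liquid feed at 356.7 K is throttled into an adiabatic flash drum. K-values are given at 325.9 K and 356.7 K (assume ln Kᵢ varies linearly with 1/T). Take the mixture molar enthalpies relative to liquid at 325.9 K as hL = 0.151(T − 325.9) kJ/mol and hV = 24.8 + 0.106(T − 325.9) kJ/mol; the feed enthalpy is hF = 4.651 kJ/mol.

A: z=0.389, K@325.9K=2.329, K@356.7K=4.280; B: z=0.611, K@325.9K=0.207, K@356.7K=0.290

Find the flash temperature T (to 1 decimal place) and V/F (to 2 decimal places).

T = 333.1 K, V/F = 0.15

Adiabatic flash: solve Rachford–Rice at each trial T, then check hF = ψ·hV(T) + (1−ψ)·hL(T).
  T = 325.9 K: K = (2.329, 0.207), RR gives ψ = 0.031, H_out = 0.764 kJ/mol
  T = 356.7 K: K = (4.280, 0.290), RR gives ψ = 0.362, H_out = 13.117 kJ/mol
  T = 341.3 K: K = (3.201, 0.247), RR gives ψ = 0.239, H_out = 8.085 kJ/mol
  T = 333.6 K: K = (2.740, 0.227), RR gives ψ = 0.152, H_out = 4.876 kJ/mol
  T = 329.8 K: K = (2.531, 0.217), RR gives ψ = 0.098, H_out = 2.994 kJ/mol
  T = 331.7 K: K = (2.634, 0.222), RR gives ψ = 0.126, H_out = 3.966 kJ/mol
Linear interpolation between T = 331.7 (H_out = 3.966) and T = 333.6 (H_out = 4.876) on hF = 4.651 gives T ≈ 333.1 K, at which ψ = 0.15.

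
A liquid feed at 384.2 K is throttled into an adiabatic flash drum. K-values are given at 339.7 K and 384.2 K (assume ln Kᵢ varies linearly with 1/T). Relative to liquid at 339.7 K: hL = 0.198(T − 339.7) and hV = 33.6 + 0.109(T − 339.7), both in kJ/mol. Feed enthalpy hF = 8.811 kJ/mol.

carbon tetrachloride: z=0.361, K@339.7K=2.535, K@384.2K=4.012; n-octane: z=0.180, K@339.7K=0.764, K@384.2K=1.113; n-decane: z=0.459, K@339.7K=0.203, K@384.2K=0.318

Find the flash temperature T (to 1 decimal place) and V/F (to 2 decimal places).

T = 347.9 K, V/F = 0.22

Adiabatic flash: solve Rachford–Rice at each trial T, then check hF = ψ·hV(T) + (1−ψ)·hL(T).
  T = 339.7 K: K = (2.535, 0.764, 0.203), RR gives ψ = 0.140, H_out = 4.719 kJ/mol
  T = 384.2 K: K = (4.012, 1.113, 0.318), RR gives ψ = 0.479, H_out = 22.994 kJ/mol
  T = 361.9 K: K = (3.233, 0.932, 0.257), RR gives ψ = 0.330, H_out = 14.838 kJ/mol
  T = 350.8 K: K = (2.874, 0.847, 0.229), RR gives ψ = 0.244, H_out = 10.154 kJ/mol
  T = 345.2 K: K = (2.700, 0.805, 0.216), RR gives ψ = 0.195, H_out = 7.530 kJ/mol
  T = 348.0 K: K = (2.786, 0.826, 0.223), RR gives ψ = 0.220, H_out = 8.869 kJ/mol
  T = 346.6 K: K = (2.743, 0.815, 0.219), RR gives ψ = 0.207, H_out = 8.207 kJ/mol
Linear interpolation between T = 346.6 (H_out = 8.207) and T = 348.0 (H_out = 8.869) on hF = 8.811 gives T ≈ 347.9 K, at which ψ = 0.22.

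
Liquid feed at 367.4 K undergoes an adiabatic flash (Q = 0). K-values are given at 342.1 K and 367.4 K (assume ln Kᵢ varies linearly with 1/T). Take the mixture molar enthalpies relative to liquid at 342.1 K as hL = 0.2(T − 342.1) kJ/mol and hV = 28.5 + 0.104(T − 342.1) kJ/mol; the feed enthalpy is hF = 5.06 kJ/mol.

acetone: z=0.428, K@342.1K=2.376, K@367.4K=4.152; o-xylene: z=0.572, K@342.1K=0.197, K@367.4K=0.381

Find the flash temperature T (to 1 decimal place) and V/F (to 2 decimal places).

T = 344.4 K, V/F = 0.16

Adiabatic flash: solve Rachford–Rice at each trial T, then check hF = ψ·hV(T) + (1−ψ)·hL(T).
  T = 342.1 K: K = (2.376, 0.197), RR gives ψ = 0.117, H_out = 3.343 kJ/mol
  T = 367.4 K: K = (4.152, 0.381), RR gives ψ = 0.510, H_out = 18.355 kJ/mol
  T = 354.8 K: K = (3.176, 0.278), RR gives ψ = 0.330, H_out = 11.530 kJ/mol
  T = 348.5 K: K = (2.757, 0.235), RR gives ψ = 0.234, H_out = 7.803 kJ/mol
  T = 345.3 K: K = (2.561, 0.215), RR gives ψ = 0.179, H_out = 5.689 kJ/mol
  T = 343.7 K: K = (2.467, 0.206), RR gives ψ = 0.149, H_out = 4.550 kJ/mol
Linear interpolation between T = 343.7 (H_out = 4.550) and T = 345.3 (H_out = 5.689) on hF = 5.06 gives T ≈ 344.4 K, at which ψ = 0.16.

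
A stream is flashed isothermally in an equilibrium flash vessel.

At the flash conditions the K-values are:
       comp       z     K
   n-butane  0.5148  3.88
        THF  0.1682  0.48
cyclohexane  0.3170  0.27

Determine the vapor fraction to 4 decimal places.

ψ = 0.6038

Newton–Raphson from ψ = 0.5:
  ψ = 0.5000: g = 0.12501, g' = -1.2192 → ψ = 0.6025
  ψ = 0.6025: g = 0.00154, g' = -1.2056 → ψ = 0.6038
Converged at ψ = 0.6038.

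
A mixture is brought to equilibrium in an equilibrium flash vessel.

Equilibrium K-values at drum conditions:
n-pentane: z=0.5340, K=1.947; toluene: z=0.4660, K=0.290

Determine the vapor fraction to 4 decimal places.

Binary case is linear: z₁(K₁−1)(1+ψ(K₂−1)) + z₂(K₂−1)(1+ψ(K₁−1)) = 0
⇒ ψ = [z₁(K₁−1)+z₂(K₂−1)] / [−(K₁−1)(K₂−1)] = 0.17484/0.67237 = 0.2600

ψ = 0.2600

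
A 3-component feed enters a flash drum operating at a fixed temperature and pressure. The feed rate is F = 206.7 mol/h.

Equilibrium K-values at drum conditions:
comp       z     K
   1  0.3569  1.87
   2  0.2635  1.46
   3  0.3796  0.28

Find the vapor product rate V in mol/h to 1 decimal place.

Rachford–Rice: g(ψ) = Σ zᵢ(Kᵢ−1)/(1+ψ(Kᵢ−1)) = 0.
g(0) = ΣzᵢKᵢ − 1 = 0.1584 and g(1) = 1 − Σzᵢ/Kᵢ = -0.7270, so a root lies in (0, 1).
Iterate (Newton) starting at ψ = 0.44:
  ψ = 0.4400: g = -0.07469, g' = -0.6014 → ψ = 0.3158
  ψ = 0.3158: g = -0.00433, g' = -0.5384 → ψ = 0.3078
  ψ = 0.3078: g = -0.00001, g' = -0.5356 → ψ = 0.3077
Converged at ψ = 0.3077.
Then V = ψ·F = 0.3077·206.7 = 63.6 mol/h and L = F − V = 143.1 mol/h.

V = 63.6 mol/h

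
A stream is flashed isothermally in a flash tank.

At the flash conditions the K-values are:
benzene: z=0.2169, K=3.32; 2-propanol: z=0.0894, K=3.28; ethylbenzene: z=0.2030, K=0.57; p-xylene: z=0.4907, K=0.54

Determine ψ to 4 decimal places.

Let ψ = V/F and solve Σ zᵢ(Kᵢ−1)/(1+ψ(Kᵢ−1)) = 0.
g(0) = ΣzᵢKᵢ − 1 = 0.3940 and g(1) = 1 − Σzᵢ/Kᵢ = -0.3574, so a root lies in (0, 1).
Newton–Raphson from ψ = 0.6:
  ψ = 0.6000: g = -0.13296, g' = -0.5532 → ψ = 0.3596
  ψ = 0.3596: g = 0.01260, g' = -0.6889 → ψ = 0.3779
  ψ = 0.3779: g = 0.00016, g' = -0.6712 → ψ = 0.3782
Converged at ψ = 0.3782.

ψ = 0.3782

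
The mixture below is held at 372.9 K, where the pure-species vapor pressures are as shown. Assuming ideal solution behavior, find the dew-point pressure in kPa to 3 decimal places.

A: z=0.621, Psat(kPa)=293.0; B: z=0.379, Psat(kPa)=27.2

At the dew point ψ → 1, so Σzᵢ/Kᵢ = 1 with Kᵢ = Pᵢˢᵃᵗ/P ⇒ 1/P = Σzᵢ/Pᵢˢᵃᵗ.
1/P = 0.621/293.0 + 0.379/27.2 = 0.016053 ⇒ P = 62.293 kPa

Pdew = 62.293 kPa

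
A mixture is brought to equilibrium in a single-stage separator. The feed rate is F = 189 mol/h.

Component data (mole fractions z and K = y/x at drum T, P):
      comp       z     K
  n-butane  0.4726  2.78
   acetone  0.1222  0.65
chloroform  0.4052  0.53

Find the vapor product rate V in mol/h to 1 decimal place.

Iterate (Newton) starting at ψ = 0.5:
  ψ = 0.5000: g = 0.14431, g' = -0.5941 → ψ = 0.7429
  ψ = 0.7429: g = 0.01182, g' = -0.5163 → ψ = 0.7658
Converged at ψ = 0.7658.
Then V = ψ·F = 0.7658·189 = 144.7 mol/h and L = F − V = 44.3 mol/h.

V = 144.7 mol/h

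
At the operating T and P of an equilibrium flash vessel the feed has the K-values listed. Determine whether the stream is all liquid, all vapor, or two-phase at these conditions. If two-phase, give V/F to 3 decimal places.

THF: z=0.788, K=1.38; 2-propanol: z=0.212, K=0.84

ΣzᵢKᵢ = 1.266; Σzᵢ/Kᵢ = 0.823.
Since Σzᵢ/Kᵢ < 1 the mixture is above its dew point — single vapor phase.

all vapor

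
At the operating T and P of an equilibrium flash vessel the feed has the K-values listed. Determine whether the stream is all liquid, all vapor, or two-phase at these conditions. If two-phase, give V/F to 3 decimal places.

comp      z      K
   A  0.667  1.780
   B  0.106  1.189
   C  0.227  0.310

two-phase, V/F = 0.783

ΣzᵢKᵢ = 1.384; Σzᵢ/Kᵢ = 1.196.
Both exceed 1, so a two-phase solution exists.
Material balance + equilibrium reduce to Σ zᵢ(Kᵢ−1)/(1+ψ(Kᵢ−1)) = 0.
Iterate (Newton) starting at ψ = 0.5:
  ψ = 0.500: g = 0.1535, g' = -0.465 → ψ = 0.830
  ψ = 0.830: g = -0.0334, g' = -0.744 → ψ = 0.785
  ψ = 0.785: g = -0.0016, g' = -0.674 → ψ = 0.783
Converged at ψ = 0.783.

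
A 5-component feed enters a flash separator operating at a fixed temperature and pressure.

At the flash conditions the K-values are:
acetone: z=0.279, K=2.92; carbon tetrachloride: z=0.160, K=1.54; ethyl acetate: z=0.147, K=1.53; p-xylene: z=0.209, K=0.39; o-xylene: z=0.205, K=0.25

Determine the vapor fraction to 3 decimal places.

ψ = 0.466

Rachford–Rice: g(ψ) = Σ zᵢ(Kᵢ−1)/(1+ψ(Kᵢ−1)) = 0.
g(0) = ΣzᵢKᵢ − 1 = 0.419 and g(1) = 1 − Σzᵢ/Kᵢ = -0.651, so a root lies in (0, 1).
Newton iteration, ψ⁰ = 0.52:
  ψ = 0.520: g = -0.0422, g' = -0.788 → ψ = 0.466
Converged at ψ = 0.466.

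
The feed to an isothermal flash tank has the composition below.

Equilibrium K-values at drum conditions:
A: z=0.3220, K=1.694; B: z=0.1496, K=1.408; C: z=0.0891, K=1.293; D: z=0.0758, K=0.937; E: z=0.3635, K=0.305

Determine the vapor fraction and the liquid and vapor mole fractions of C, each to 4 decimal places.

Let ψ = V/F and solve Σ zᵢ(Kᵢ−1)/(1+ψ(Kᵢ−1)) = 0.
Check two-phase: ΣzᵢKᵢ = 1.0532 > 1 and Σzᵢ/Kᵢ = 1.6379 > 1, so g(0) = 0.0532 > 0 and g(1) = -0.6379 < 0.
Iterate (Newton) starting at ψ = 0.5:
  ψ = 0.5000: g = -0.15274, g' = -0.5212 → ψ = 0.2069
  ψ = 0.2069: g = -0.02360, g' = -0.3864 → ψ = 0.1458
  ψ = 0.1458: g = -0.00037, g' = -0.3748 → ψ = 0.1448
Converged at ψ = 0.1448.
Compositions from xᵢ = zᵢ/(1+ψ(Kᵢ−1)), yᵢ = Kᵢxᵢ:
  A: x = 0.2926, y = 0.4956
  B: x = 0.1413, y = 0.1989
  C: x = 0.0855, y = 0.1105
  D: x = 0.0765, y = 0.0717
  E: x = 0.4042, y = 0.1233

ψ = 0.1448, x_C = 0.0855, y_C = 0.1105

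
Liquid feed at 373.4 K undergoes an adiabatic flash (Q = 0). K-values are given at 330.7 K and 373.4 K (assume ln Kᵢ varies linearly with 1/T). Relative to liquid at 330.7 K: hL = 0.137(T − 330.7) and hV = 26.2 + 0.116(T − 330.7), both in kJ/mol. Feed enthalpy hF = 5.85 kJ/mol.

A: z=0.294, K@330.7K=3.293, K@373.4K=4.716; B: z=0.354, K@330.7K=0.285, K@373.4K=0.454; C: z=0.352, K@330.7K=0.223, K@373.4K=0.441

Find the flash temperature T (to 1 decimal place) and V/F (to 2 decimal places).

T = 343.2 K, V/F = 0.16

Adiabatic flash: solve Rachford–Rice at each trial T, then check hF = ψ·hV(T) + (1−ψ)·hL(T).
  T = 330.7 K: K = (3.293, 0.285, 0.223), RR gives ψ = 0.086, H_out = 2.259 kJ/mol
  T = 373.4 K: K = (4.716, 0.454, 0.441), RR gives ψ = 0.342, H_out = 14.507 kJ/mol
  T = 352.0 K: K = (3.982, 0.365, 0.320), RR gives ψ = 0.210, H_out = 8.332 kJ/mol
  T = 341.4 K: K = (3.634, 0.324, 0.269), RR gives ψ = 0.150, H_out = 5.354 kJ/mol
  T = 346.7 K: K = (3.807, 0.344, 0.294), RR gives ψ = 0.180, H_out = 6.847 kJ/mol
  T = 344.0 K: K = (3.718, 0.334, 0.281), RR gives ψ = 0.165, H_out = 6.089 kJ/mol
  T = 342.7 K: K = (3.676, 0.329, 0.275), RR gives ψ = 0.157, H_out = 5.722 kJ/mol
Linear interpolation between T = 342.7 (H_out = 5.722) and T = 344.0 (H_out = 6.089) on hF = 5.85 gives T ≈ 343.2 K, at which ψ = 0.16.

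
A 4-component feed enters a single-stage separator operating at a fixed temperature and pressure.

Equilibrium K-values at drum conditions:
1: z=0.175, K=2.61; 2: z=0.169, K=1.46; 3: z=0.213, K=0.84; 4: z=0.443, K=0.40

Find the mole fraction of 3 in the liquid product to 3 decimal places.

x_3 = 0.216

Material balance + equilibrium reduce to Σ zᵢ(Kᵢ−1)/(1+ψ(Kᵢ−1)) = 0.
Feasibility: ΣzᵢKᵢ = 1.060, Σzᵢ/Kᵢ = 1.544 — both > 1, two phases present.
Iterate (Newton) starting at ψ = 0.5:
  ψ = 0.500: g = -0.1975, g' = -0.495 → ψ = 0.101
  ψ = 0.101: g = -0.0009, g' = -0.555 → ψ = 0.099
Converged at ψ = 0.099.
Compositions from xᵢ = zᵢ/(1+ψ(Kᵢ−1)), yᵢ = Kᵢxᵢ:
  1: x = 0.151, y = 0.394
  2: x = 0.162, y = 0.236
  3: x = 0.216, y = 0.182
  4: x = 0.471, y = 0.188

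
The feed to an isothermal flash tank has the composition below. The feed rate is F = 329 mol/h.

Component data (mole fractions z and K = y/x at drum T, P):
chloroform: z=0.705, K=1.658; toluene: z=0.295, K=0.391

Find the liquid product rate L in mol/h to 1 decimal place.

Binary case is linear: z₁(K₁−1)(1+ψ(K₂−1)) + z₂(K₂−1)(1+ψ(K₁−1)) = 0
⇒ ψ = [z₁(K₁−1)+z₂(K₂−1)] / [−(K₁−1)(K₂−1)] = 0.2842/0.4007 = 0.709
Then V = ψ·F = 0.7093·329 = 233.4 mol/h and L = F − V = 95.6 mol/h.

L = 95.6 mol/h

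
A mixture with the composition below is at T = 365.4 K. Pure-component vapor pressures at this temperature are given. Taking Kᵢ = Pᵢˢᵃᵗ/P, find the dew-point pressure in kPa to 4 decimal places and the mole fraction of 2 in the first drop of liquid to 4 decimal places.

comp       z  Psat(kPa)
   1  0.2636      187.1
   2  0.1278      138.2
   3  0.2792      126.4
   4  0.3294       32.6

Pdew = 68.2744 kPa, x_2 = 0.0631

At the dew point ψ → 1, so Σzᵢ/Kᵢ = 1 with Kᵢ = Pᵢˢᵃᵗ/P ⇒ 1/P = Σzᵢ/Pᵢˢᵃᵗ.
1/P = 0.2636/187.1 + 0.1278/138.2 + 0.2792/126.4 + 0.3294/32.6 = 0.0146468 ⇒ P = 68.2744 kPa
xᵢ = zᵢP/Pᵢˢᵃᵗ ⇒ x_2 = 0.1278·68.2744/138.2 = 0.0631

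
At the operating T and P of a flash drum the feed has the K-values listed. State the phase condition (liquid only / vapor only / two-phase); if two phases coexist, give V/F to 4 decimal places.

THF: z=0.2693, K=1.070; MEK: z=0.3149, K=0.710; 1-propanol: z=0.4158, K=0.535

liquid only

ΣzᵢKᵢ = 0.7342; Σzᵢ/Kᵢ = 1.4724.
Since ΣzᵢKᵢ < 1 the mixture is below its bubble point — single liquid phase.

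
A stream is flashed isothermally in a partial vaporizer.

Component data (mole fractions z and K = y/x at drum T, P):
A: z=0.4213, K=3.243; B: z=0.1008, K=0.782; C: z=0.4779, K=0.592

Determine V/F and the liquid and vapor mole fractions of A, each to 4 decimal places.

Material balance + equilibrium reduce to Σ zᵢ(Kᵢ−1)/(1+V/F(Kᵢ−1)) = 0.
g(0) = ΣzᵢKᵢ − 1 = 0.7280 and g(1) = 1 − Σzᵢ/Kᵢ = -0.0661, so a root lies in (0, 1).
Iterate (Newton) starting at V/F = 0.44:
  V/F = 0.4400: g = 0.21365, g' = -0.6609 → V/F = 0.7633
  V/F = 0.7633: g = 0.03892, g' = -0.4629 → V/F = 0.8473
  V/F = 0.8473: g = 0.00082, g' = -0.4450 → V/F = 0.8492
Converged at V/F = 0.8492.
Compositions from xᵢ = zᵢ/(1+V/F(Kᵢ−1)), yᵢ = Kᵢxᵢ:
  A: x = 0.1450, y = 0.4704
  B: x = 0.1237, y = 0.0967
  C: x = 0.7313, y = 0.4329

V/F = 0.8492, x_A = 0.1450, y_A = 0.4704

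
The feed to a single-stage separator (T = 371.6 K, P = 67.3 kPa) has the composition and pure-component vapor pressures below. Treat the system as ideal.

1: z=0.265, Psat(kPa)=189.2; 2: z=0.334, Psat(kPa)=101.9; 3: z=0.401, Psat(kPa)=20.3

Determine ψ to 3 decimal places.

Raoult's law: Kᵢ = Pᵢˢᵃᵗ/P = Pᵢˢᵃᵗ/67.3.
  K_1 = 189.2/67.3 = 2.81129, K_2 = 101.9/67.3 = 1.51412, K_3 = 20.3/67.3 = 0.30163
Rachford–Rice: g(ψ) = Σ zᵢ(Kᵢ−1)/(1+ψ(Kᵢ−1)) = 0.
g(0) = ΣzᵢKᵢ − 1 = 0.372 and g(1) = 1 − Σzᵢ/Kᵢ = -0.644, so a root lies in (0, 1).
Iterate (Newton) starting at ψ = 0.5:
  ψ = 0.500: g = -0.0418, g' = -0.757 → ψ = 0.445
  ψ = 0.445: g = -0.0006, g' = -0.737 → ψ = 0.444
Converged at ψ = 0.444.

ψ = 0.444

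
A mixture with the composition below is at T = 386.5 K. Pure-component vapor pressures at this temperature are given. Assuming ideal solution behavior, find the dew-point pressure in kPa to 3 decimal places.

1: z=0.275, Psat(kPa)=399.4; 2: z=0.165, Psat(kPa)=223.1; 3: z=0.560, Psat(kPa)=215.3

At the dew point ψ → 1, so Σzᵢ/Kᵢ = 1 with Kᵢ = Pᵢˢᵃᵗ/P ⇒ 1/P = Σzᵢ/Pᵢˢᵃᵗ.
1/P = 0.275/399.4 + 0.165/223.1 + 0.560/215.3 = 0.004029 ⇒ P = 248.192 kPa

Pdew = 248.192 kPa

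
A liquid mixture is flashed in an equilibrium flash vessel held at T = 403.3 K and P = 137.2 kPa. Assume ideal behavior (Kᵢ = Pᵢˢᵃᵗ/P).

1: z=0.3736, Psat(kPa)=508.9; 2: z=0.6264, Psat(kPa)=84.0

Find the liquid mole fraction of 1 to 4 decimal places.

Raoult's law: Kᵢ = Pᵢˢᵃᵗ/P = Pᵢˢᵃᵗ/137.2.
  K_1 = 508.9/137.2 = 3.709184, K_2 = 84.0/137.2 = 0.612245
Rachford–Rice: g(β) = Σ zᵢ(Kᵢ−1)/(1+β(Kᵢ−1)) = 0.
Feasibility: ΣzᵢKᵢ = 1.7693, Σzᵢ/Kᵢ = 1.1238 — both > 1, two phases present.
Binary case is linear: z₁(K₁−1)(1+β(K₂−1)) + z₂(K₂−1)(1+β(K₁−1)) = 0
⇒ β = [z₁(K₁−1)+z₂(K₂−1)] / [−(K₁−1)(K₂−1)] = 0.76926/1.05050 = 0.7323
Compositions from xᵢ = zᵢ/(1+β(Kᵢ−1)), yᵢ = Kᵢxᵢ:
  1: x = 0.1252, y = 0.4644
  2: x = 0.8748, y = 0.5356

x_1 = 0.1252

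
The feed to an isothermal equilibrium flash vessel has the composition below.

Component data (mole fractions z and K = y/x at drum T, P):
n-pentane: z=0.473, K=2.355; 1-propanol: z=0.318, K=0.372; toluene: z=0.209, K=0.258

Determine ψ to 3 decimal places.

ψ = 0.312

Material balance + equilibrium reduce to Σ zᵢ(Kᵢ−1)/(1+ψ(Kᵢ−1)) = 0.
Check two-phase: ΣzᵢKᵢ = 1.286 > 1 and Σzᵢ/Kᵢ = 1.866 > 1, so g(0) = 0.286 > 0 and g(1) = -0.866 < 0.
Iterate (Newton) starting at ψ = 0.5:
  ψ = 0.500: g = -0.1556, g' = -0.866 → ψ = 0.320
  ψ = 0.320: g = -0.0065, g' = -0.817 → ψ = 0.312
Converged at ψ = 0.312.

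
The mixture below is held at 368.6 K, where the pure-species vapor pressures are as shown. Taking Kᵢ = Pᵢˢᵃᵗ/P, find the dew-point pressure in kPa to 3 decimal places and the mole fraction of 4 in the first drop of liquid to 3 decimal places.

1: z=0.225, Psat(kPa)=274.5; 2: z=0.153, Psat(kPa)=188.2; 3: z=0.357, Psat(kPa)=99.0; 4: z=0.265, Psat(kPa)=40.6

Pdew = 84.992 kPa, x_4 = 0.555

At the dew point ψ → 1, so Σzᵢ/Kᵢ = 1 with Kᵢ = Pᵢˢᵃᵗ/P ⇒ 1/P = Σzᵢ/Pᵢˢᵃᵗ.
1/P = 0.225/274.5 + 0.153/188.2 + 0.357/99.0 + 0.265/40.6 = 0.011766 ⇒ P = 84.992 kPa
xᵢ = zᵢP/Pᵢˢᵃᵗ ⇒ x_4 = 0.265·84.992/40.6 = 0.555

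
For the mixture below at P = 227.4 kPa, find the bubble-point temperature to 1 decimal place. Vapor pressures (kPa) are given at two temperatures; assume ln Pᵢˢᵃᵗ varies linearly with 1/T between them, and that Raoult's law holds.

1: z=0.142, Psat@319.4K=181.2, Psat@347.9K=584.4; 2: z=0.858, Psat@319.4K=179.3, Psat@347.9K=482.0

Bubble-point temperature: ΣzᵢPᵢˢᵃᵗ(T) = P. Interpolate ln Pᵢˢᵃᵗ = aᵢ + bᵢ/T.
  T = 319.4 K: ΣzᵢPᵢˢᵃᵗ = 179.57 kPa
  T = 347.9 K: ΣzᵢPᵢˢᵃᵗ = 496.54 kPa
  T = 333.6 K: ΣzᵢPᵢˢᵃᵗ = 304.45 kPa
  T = 326.5 K: ΣzᵢPᵢˢᵃᵗ = 235.13 kPa
  T = 322.9 K: ΣzᵢPᵢˢᵃᵗ = 205.39 kPa
  T = 324.7 K: ΣzᵢPᵢˢᵃᵗ = 219.84 kPa
Interpolating between 324.7 K and 326.5 K gives T ≈ 325.6 K.

T = 325.6 K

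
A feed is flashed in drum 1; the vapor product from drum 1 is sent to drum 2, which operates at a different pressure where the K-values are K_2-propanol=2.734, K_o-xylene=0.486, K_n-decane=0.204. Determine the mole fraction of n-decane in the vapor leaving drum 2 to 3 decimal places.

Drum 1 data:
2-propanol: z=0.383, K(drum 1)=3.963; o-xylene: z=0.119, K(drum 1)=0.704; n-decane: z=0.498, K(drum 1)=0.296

Drum 1:
Let ψ₁ = V/F and solve Σ zᵢ(Kᵢ−1)/(1+ψ₁(Kᵢ−1)) = 0.
Check two-phase: ΣzᵢKᵢ = 1.749 > 1 and Σzᵢ/Kᵢ = 1.948 > 1, so g(0) = 0.749 > 0 and g(1) = -0.948 < 0.
Iterate (Newton) starting at ψ₁ = 0.5:
  ψ₁ = 0.500: g = -0.1251, g' = -1.148 → ψ₁ = 0.391
  ψ₁ = 0.391: g = 0.0021, g' = -1.205 → ψ₁ = 0.393
Converged at ψ₁ = 0.393.
Drum-1 compositions:
  2-propanol: x = 0.177, y = 0.701
  o-xylene: x = 0.135, y = 0.095
  n-decane: x = 0.688, y = 0.204
Drum-2 feed = drum-1 vapor: z₂ = (0.7015, 0.0948, 0.2037).
Drum 2:
Material balance + equilibrium reduce to Σ zᵢ(Kᵢ−1)/(1+ψ₂(Kᵢ−1)) = 0.
Check two-phase: ΣzᵢKᵢ = 2.005 > 1 and Σzᵢ/Kᵢ = 1.450 > 1, so g(0) = 1.005 > 0 and g(1) = -0.450 < 0.
Iterate (Newton) starting at ψ₂ = 0.41:
  ψ₂ = 0.410: g = 0.4084, g' = -1.045 → ψ₂ = 0.801
  ψ₂ = 0.801: g = -0.0209, g' = -1.424 → ψ₂ = 0.786
Converged at ψ₂ = 0.786.
  2-propanol: x = 0.297, y = 0.812
  o-xylene: x = 0.159, y = 0.077
  n-decane: x = 0.544, y = 0.111

y_n-decane (drum 2) = 0.111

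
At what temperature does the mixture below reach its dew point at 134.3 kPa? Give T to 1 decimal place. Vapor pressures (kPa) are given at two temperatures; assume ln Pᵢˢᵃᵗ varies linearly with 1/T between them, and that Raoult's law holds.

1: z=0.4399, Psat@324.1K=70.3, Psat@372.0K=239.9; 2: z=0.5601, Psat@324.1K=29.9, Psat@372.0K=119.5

T = 366.6 K

Dew-point temperature: Σzᵢ·P/Pᵢˢᵃᵗ(T) = 1. Interpolate ln Pᵢˢᵃᵗ = aᵢ + bᵢ/T.
  T = 324.1 K: ΣzᵢP/Pᵢˢᵃᵗ = 3.3561
  T = 372.0 K: ΣzᵢP/Pᵢˢᵃᵗ = 0.8757
  T = 348.1 K: ΣzᵢP/Pᵢˢᵃᵗ = 1.6337
  T = 360.1 K: ΣzᵢP/Pᵢˢᵃᵗ = 1.1821
  T = 366.1 K: ΣzᵢP/Pᵢˢᵃᵗ = 1.0137
  T = 369.1 K: ΣzᵢP/Pᵢˢᵃᵗ = 0.9404
  T = 367.6 K: ΣzᵢP/Pᵢˢᵃᵗ = 0.9762
Interpolating between 366.1 K and 367.6 K gives T ≈ 366.6 K.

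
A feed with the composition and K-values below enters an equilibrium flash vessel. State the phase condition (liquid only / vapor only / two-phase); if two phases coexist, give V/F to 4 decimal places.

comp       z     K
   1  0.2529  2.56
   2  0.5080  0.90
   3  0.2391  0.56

two-phase, V/F = 0.6268

ΣzᵢKᵢ = 1.2385; Σzᵢ/Kᵢ = 1.0902.
Both exceed 1, so a two-phase solution exists.
Rachford–Rice: g(ψ) = Σ zᵢ(Kᵢ−1)/(1+ψ(Kᵢ−1)) = 0.
Iterate (Newton) starting at ψ = 0.5:
  ψ = 0.5000: g = 0.03329, g' = -0.2760 → ψ = 0.6206
  ψ = 0.6206: g = 0.00156, g' = -0.2523 → ψ = 0.6268
Converged at ψ = 0.6268.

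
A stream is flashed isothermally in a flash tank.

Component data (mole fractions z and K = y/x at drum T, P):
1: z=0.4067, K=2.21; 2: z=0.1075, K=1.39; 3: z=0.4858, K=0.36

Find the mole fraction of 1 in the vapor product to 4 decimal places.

y_1 = 0.6470

Newton–Raphson from V/F = 0.45:
  V/F = 0.4500: g = -0.08239, g' = -0.6540 → V/F = 0.3240
  V/F = 0.3240: g = -0.00152, g' = -0.6369 → V/F = 0.3216
Converged at V/F = 0.3216.
Compositions from xᵢ = zᵢ/(1+V/F(Kᵢ−1)), yᵢ = Kᵢxᵢ:
  1: x = 0.2928, y = 0.6470
  2: x = 0.0955, y = 0.1328
  3: x = 0.6117, y = 0.2202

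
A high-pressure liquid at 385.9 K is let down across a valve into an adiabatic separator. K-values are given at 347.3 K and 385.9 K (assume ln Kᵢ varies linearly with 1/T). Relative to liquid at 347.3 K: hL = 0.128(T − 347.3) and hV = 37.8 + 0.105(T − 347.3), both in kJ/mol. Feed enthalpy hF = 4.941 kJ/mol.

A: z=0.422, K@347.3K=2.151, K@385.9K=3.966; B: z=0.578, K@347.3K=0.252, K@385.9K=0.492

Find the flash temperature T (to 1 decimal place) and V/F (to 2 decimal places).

Adiabatic flash: solve Rachford–Rice at each trial T, then check hF = ψ·hV(T) + (1−ψ)·hL(T).
  T = 347.3 K: K = (2.151, 0.252), RR gives ψ = 0.062, H_out = 2.344 kJ/mol
  T = 385.9 K: K = (3.966, 0.492), RR gives ψ = 0.636, H_out = 28.411 kJ/mol
  T = 366.6 K: K = (2.968, 0.358), RR gives ψ = 0.364, H_out = 16.069 kJ/mol
  T = 357.0 K: K = (2.540, 0.302), RR gives ψ = 0.229, H_out = 9.863 kJ/mol
  T = 352.1 K: K = (2.338, 0.276), RR gives ψ = 0.151, H_out = 6.304 kJ/mol
  T = 349.7 K: K = (2.243, 0.264), RR gives ψ = 0.108, H_out = 4.396 kJ/mol
Linear interpolation between T = 349.7 (H_out = 4.396) and T = 352.1 (H_out = 6.304) on hF = 4.941 gives T ≈ 350.4 K, at which ψ = 0.12.

T = 350.4 K, V/F = 0.12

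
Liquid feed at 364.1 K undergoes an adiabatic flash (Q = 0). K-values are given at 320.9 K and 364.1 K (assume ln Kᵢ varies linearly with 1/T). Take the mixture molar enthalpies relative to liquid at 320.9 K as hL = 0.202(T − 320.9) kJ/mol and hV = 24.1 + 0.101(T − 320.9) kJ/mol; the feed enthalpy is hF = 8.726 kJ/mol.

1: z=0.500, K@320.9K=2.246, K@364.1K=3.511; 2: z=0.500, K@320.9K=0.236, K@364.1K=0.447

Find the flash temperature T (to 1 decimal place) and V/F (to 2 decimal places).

Adiabatic flash: solve Rachford–Rice at each trial T, then check hF = ψ·hV(T) + (1−ψ)·hL(T).
  T = 320.9 K: K = (2.246, 0.236), RR gives ψ = 0.253, H_out = 6.101 kJ/mol
  T = 364.1 K: K = (3.511, 0.447), RR gives ψ = 0.705, H_out = 22.642 kJ/mol
  T = 342.5 K: K = (2.848, 0.331), RR gives ψ = 0.477, H_out = 14.824 kJ/mol
  T = 331.7 K: K = (2.539, 0.281), RR gives ψ = 0.371, H_out = 10.712 kJ/mol
  T = 326.3 K: K = (2.390, 0.258), RR gives ψ = 0.314, H_out = 8.493 kJ/mol
  T = 329.0 K: K = (2.464, 0.269), RR gives ψ = 0.343, H_out = 9.620 kJ/mol
  T = 327.6 K: K = (2.426, 0.263), RR gives ψ = 0.328, H_out = 9.040 kJ/mol
Linear interpolation between T = 326.3 (H_out = 8.493) and T = 327.6 (H_out = 9.040) on hF = 8.726 gives T ≈ 326.9 K, at which ψ = 0.32.

T = 326.9 K, V/F = 0.32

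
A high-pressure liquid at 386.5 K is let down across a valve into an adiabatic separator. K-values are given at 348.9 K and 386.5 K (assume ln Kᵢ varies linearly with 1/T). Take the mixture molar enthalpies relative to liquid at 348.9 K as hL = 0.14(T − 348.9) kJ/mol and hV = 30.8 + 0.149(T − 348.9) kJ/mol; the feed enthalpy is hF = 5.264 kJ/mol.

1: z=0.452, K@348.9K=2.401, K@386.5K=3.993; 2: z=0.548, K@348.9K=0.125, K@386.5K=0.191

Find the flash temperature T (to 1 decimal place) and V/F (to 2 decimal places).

T = 351.9 K, V/F = 0.16

Adiabatic flash: solve Rachford–Rice at each trial T, then check hF = ψ·hV(T) + (1−ψ)·hL(T).
  T = 348.9 K: K = (2.401, 0.125), RR gives ψ = 0.125, H_out = 3.863 kJ/mol
  T = 386.5 K: K = (3.993, 0.191), RR gives ψ = 0.376, H_out = 16.960 kJ/mol
  T = 367.7 K: K = (3.137, 0.156), RR gives ψ = 0.279, H_out = 11.279 kJ/mol
  T = 358.3 K: K = (2.754, 0.140), RR gives ψ = 0.213, H_out = 7.902 kJ/mol
  T = 353.6 K: K = (2.574, 0.132), RR gives ψ = 0.173, H_out = 5.988 kJ/mol
  T = 351.2 K: K = (2.485, 0.129), RR gives ψ = 0.150, H_out = 4.933 kJ/mol
  T = 352.4 K: K = (2.529, 0.131), RR gives ψ = 0.161, H_out = 5.468 kJ/mol
Linear interpolation between T = 351.2 (H_out = 4.933) and T = 352.4 (H_out = 5.468) on hF = 5.264 gives T ≈ 351.9 K, at which ψ = 0.16.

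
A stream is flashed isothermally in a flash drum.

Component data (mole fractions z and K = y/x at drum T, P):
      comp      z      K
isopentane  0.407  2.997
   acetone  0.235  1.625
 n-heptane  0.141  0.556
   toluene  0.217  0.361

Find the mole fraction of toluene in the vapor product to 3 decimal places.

Rachford–Rice: g(ψ) = Σ zᵢ(Kᵢ−1)/(1+ψ(Kᵢ−1)) = 0.
g(0) = ΣzᵢKᵢ − 1 = 0.758 and g(1) = 1 − Σzᵢ/Kᵢ = -0.135, so a root lies in (0, 1).
Newton–Raphson from ψ = 0.5:
  ψ = 0.500: g = 0.2344, g' = -0.697 → ψ = 0.836
  ψ = 0.836: g = 0.0035, g' = -0.746 → ψ = 0.841
Converged at ψ = 0.841.
Compositions from xᵢ = zᵢ/(1+ψ(Kᵢ−1)), yᵢ = Kᵢxᵢ:
  isopentane: x = 0.152, y = 0.455
  acetone: x = 0.154, y = 0.250
  n-heptane: x = 0.225, y = 0.125
  toluene: x = 0.469, y = 0.169

y_toluene = 0.169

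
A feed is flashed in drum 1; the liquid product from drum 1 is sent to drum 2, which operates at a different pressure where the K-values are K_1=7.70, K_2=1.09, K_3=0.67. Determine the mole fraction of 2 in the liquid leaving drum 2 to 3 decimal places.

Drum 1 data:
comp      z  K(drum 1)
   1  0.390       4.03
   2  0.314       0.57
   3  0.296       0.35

Drum 1:
Material balance + equilibrium reduce to Σ zᵢ(Kᵢ−1)/(1+ψ₁(Kᵢ−1)) = 0.
g(0) = ΣzᵢKᵢ − 1 = 0.854 and g(1) = 1 − Σzᵢ/Kᵢ = -0.493, so a root lies in (0, 1).
Newton iteration, ψ₁⁰ = 0.5:
  ψ₁ = 0.500: g = 0.0128, g' = -0.935 → ψ₁ = 0.514
Converged at ψ₁ = 0.514.
Drum-1 compositions:
  1: x = 0.153, y = 0.615
  2: x = 0.403, y = 0.230
  3: x = 0.444, y = 0.156
Drum-2 feed = drum-1 liquid: z₂ = (0.1525, 0.4030, 0.4444).
Drum 2:
Iterate (Newton) starting at ψ₂ = 0.58:
  ψ₂ = 0.580: g = 0.0623, g' = -0.364 → ψ₂ = 0.751
  ψ₂ = 0.751: g = 0.0084, g' = -0.277 → ψ₂ = 0.781
  ψ₂ = 0.781: g = 0.0002, g' = -0.267 → ψ₂ = 0.782
Converged at ψ₂ = 0.782.
  1: x = 0.024, y = 0.188
  2: x = 0.377, y = 0.410
  3: x = 0.599, y = 0.401

x_2 (drum 2) = 0.377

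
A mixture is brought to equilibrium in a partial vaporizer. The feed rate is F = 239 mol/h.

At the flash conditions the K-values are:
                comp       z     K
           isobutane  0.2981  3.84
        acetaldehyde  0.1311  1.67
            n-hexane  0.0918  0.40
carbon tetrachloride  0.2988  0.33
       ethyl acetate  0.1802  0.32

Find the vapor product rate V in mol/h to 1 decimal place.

Rachford–Rice: g(ψ) = Σ zᵢ(Kᵢ−1)/(1+ψ(Kᵢ−1)) = 0.
g(0) = ΣzᵢKᵢ − 1 = 0.5566 and g(1) = 1 − Σzᵢ/Kᵢ = -0.8542, so a root lies in (0, 1).
Iterate (Newton) starting at ψ = 0.31:
  ψ = 0.3100: g = 0.04735, g' = -1.1177 → ψ = 0.3524
  ψ = 0.3524: g = 0.00115, g' = -1.0663 → ψ = 0.3534
Converged at ψ = 0.3534.
Then V = ψ·F = 0.3534·239 = 84.5 mol/h and L = F − V = 154.5 mol/h.

V = 84.5 mol/h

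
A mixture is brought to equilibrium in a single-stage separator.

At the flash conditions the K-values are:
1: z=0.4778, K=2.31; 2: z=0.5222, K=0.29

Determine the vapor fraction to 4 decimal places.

ψ = 0.2743

Material balance + equilibrium reduce to Σ zᵢ(Kᵢ−1)/(1+ψ(Kᵢ−1)) = 0.
Feasibility: ΣzᵢKᵢ = 1.2552, Σzᵢ/Kᵢ = 2.0075 — both > 1, two phases present.
Newton–Raphson from ψ = 0.66:
  ψ = 0.6600: g = -0.36202, g' = -1.1680 → ψ = 0.3501
  ψ = 0.3501: g = -0.06426, g' = -0.8516 → ψ = 0.2746
  ψ = 0.2746: g = -0.00023, g' = -0.8497 → ψ = 0.2743
Converged at ψ = 0.2743.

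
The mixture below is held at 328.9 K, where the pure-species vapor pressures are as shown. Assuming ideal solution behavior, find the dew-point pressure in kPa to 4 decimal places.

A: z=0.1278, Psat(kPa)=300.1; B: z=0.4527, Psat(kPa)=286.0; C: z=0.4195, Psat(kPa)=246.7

At the dew point ψ → 1, so Σzᵢ/Kᵢ = 1 with Kᵢ = Pᵢˢᵃᵗ/P ⇒ 1/P = Σzᵢ/Pᵢˢᵃᵗ.
1/P = 0.1278/300.1 + 0.4527/286.0 + 0.4195/246.7 = 0.0037092 ⇒ P = 269.6020 kPa

Pdew = 269.6020 kPa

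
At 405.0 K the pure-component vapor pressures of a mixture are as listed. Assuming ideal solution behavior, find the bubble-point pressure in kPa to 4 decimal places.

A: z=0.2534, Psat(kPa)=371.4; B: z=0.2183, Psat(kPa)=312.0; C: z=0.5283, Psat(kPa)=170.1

At the bubble point ψ → 0, so ΣzᵢKᵢ = 1 with Kᵢ = Pᵢˢᵃᵗ/P ⇒ P = ΣzᵢPᵢˢᵃᵗ.
P = 0.2534·371.4 + 0.2183·312.0 + 0.5283·170.1 = 252.0862 kPa

Pbub = 252.0862 kPa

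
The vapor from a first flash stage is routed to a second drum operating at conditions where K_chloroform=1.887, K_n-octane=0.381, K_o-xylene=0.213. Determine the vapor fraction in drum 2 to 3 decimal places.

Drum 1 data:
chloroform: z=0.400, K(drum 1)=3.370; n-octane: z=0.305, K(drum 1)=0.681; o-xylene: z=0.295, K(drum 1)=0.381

V/F (drum 2) = 0.345

Drum 1:
Newton–Raphson from ψ₁ = 0.5:
  ψ₁ = 0.500: g = 0.0537, g' = -0.752 → ψ₁ = 0.571
  ψ₁ = 0.571: g = 0.0012, g' = -0.722 → ψ₁ = 0.573
Converged at ψ₁ = 0.573.
Drum-1 compositions:
  chloroform: x = 0.170, y = 0.572
  n-octane: x = 0.373, y = 0.254
  o-xylene: x = 0.457, y = 0.174
Drum-2 feed = drum-1 vapor: z₂ = (0.5717, 0.2542, 0.1742).
Drum 2:
Rachford–Rice: g(ψ₂) = Σ zᵢ(Kᵢ−1)/(1+ψ₂(Kᵢ−1)) = 0.
Feasibility: ΣzᵢKᵢ = 1.213, Σzᵢ/Kᵢ = 1.788 — both > 1, two phases present.
Newton–Raphson from ψ₂ = 0.5:
  ψ₂ = 0.500: g = -0.1026, g' = -0.713 → ψ₂ = 0.356
  ψ₂ = 0.356: g = -0.0070, g' = -0.628 → ψ₂ = 0.345
Converged at ψ₂ = 0.345.
  chloroform: x = 0.438, y = 0.826
  n-octane: x = 0.323, y = 0.123
  o-xylene: x = 0.239, y = 0.051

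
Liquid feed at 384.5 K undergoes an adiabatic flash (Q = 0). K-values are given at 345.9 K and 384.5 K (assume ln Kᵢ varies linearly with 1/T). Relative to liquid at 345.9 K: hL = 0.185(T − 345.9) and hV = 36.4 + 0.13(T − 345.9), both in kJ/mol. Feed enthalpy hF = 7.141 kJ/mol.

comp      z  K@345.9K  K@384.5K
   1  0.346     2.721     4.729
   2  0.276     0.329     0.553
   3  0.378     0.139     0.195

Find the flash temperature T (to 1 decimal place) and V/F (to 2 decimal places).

Adiabatic flash: solve Rachford–Rice at each trial T, then check hF = ψ·hV(T) + (1−ψ)·hL(T).
  T = 345.9 K: K = (2.721, 0.329, 0.139), RR gives ψ = 0.063, H_out = 2.285 kJ/mol
  T = 384.5 K: K = (4.729, 0.553, 0.195), RR gives ψ = 0.343, H_out = 18.899 kJ/mol
  T = 365.2 K: K = (3.640, 0.432, 0.166), RR gives ψ = 0.229, H_out = 11.654 kJ/mol
  T = 355.5 K: K = (3.157, 0.378, 0.152), RR gives ψ = 0.155, H_out = 7.350 kJ/mol
  T = 350.7 K: K = (2.934, 0.353, 0.146), RR gives ψ = 0.112, H_out = 4.946 kJ/mol
  T = 353.1 K: K = (3.044, 0.366, 0.149), RR gives ψ = 0.135, H_out = 6.176 kJ/mol
Linear interpolation between T = 353.1 (H_out = 6.176) and T = 355.5 (H_out = 7.350) on hF = 7.141 gives T ≈ 355.1 K, at which ψ = 0.15.

T = 355.1 K, V/F = 0.15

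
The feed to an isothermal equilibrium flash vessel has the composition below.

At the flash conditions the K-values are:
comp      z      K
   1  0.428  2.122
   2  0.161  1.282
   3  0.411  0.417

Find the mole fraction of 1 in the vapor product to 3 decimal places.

Material balance + equilibrium reduce to Σ zᵢ(Kᵢ−1)/(1+V/F(Kᵢ−1)) = 0.
Feasibility: ΣzᵢKᵢ = 1.286, Σzᵢ/Kᵢ = 1.313 — both > 1, two phases present.
Newton iteration, V/F⁰ = 0.5:
  V/F = 0.500: g = 0.0092, g' = -0.509 → V/F = 0.518
Converged at V/F = 0.518.
Compositions from xᵢ = zᵢ/(1+V/F(Kᵢ−1)), yᵢ = Kᵢxᵢ:
  1: x = 0.271, y = 0.574
  2: x = 0.140, y = 0.180
  3: x = 0.589, y = 0.246

y_1 = 0.574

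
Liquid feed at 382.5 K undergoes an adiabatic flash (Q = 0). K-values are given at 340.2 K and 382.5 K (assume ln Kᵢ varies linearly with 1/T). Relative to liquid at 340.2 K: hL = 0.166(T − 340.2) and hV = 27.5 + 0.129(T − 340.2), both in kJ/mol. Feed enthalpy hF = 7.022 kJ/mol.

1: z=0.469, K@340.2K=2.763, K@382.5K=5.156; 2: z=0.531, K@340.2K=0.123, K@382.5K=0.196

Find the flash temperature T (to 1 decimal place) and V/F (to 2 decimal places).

T = 341.7 K, V/F = 0.25

Adiabatic flash: solve Rachford–Rice at each trial T, then check hF = ψ·hV(T) + (1−ψ)·hL(T).
  T = 340.2 K: K = (2.763, 0.123), RR gives ψ = 0.234, H_out = 6.424 kJ/mol
  T = 382.5 K: K = (5.156, 0.196), RR gives ψ = 0.456, H_out = 18.837 kJ/mol
  T = 361.4 K: K = (3.847, 0.157), RR gives ψ = 0.370, H_out = 13.408 kJ/mol
  T = 350.8 K: K = (3.276, 0.140), RR gives ψ = 0.312, H_out = 10.215 kJ/mol
  T = 345.5 K: K = (3.013, 0.131), RR gives ψ = 0.276, H_out = 8.416 kJ/mol
  T = 342.9 K: K = (2.888, 0.127), RR gives ψ = 0.256, H_out = 7.467 kJ/mol
  T = 341.5 K: K = (2.823, 0.125), RR gives ψ = 0.245, H_out = 6.934 kJ/mol
Linear interpolation between T = 341.5 (H_out = 6.934) and T = 342.9 (H_out = 7.467) on hF = 7.022 gives T ≈ 341.7 K, at which ψ = 0.25.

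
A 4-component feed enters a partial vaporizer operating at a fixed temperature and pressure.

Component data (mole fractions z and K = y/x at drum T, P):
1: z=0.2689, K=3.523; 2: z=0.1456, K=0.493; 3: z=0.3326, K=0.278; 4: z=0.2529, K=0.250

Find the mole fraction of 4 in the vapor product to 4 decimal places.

Newton iteration, ψ⁰ = 0.52:
  ψ = 0.5200: g = -0.50224, g' = -1.2160 → ψ = 0.1070
  ψ = 0.1070: g = -0.01029, g' = -1.4750 → ψ = 0.1000
  ψ = 0.1000: g = 0.00009, g' = -1.5006 → ψ = 0.1001
Converged at ψ = 0.1001.
Compositions from xᵢ = zᵢ/(1+ψ(Kᵢ−1)), yᵢ = Kᵢxᵢ:
  1: x = 0.2147, y = 0.7564
  2: x = 0.1534, y = 0.0756
  3: x = 0.3585, y = 0.0997
  4: x = 0.2734, y = 0.0684

y_4 = 0.0684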